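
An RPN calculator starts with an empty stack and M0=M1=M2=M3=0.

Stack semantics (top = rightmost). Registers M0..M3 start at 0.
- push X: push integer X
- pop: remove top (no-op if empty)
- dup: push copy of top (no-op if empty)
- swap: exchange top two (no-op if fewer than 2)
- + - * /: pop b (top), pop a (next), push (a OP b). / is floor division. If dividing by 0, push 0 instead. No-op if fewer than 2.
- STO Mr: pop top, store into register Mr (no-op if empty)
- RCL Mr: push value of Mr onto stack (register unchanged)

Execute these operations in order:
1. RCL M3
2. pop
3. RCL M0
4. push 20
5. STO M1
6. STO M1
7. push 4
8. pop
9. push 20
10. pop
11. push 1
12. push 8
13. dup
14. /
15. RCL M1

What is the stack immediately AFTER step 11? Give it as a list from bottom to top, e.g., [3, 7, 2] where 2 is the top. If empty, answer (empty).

After op 1 (RCL M3): stack=[0] mem=[0,0,0,0]
After op 2 (pop): stack=[empty] mem=[0,0,0,0]
After op 3 (RCL M0): stack=[0] mem=[0,0,0,0]
After op 4 (push 20): stack=[0,20] mem=[0,0,0,0]
After op 5 (STO M1): stack=[0] mem=[0,20,0,0]
After op 6 (STO M1): stack=[empty] mem=[0,0,0,0]
After op 7 (push 4): stack=[4] mem=[0,0,0,0]
After op 8 (pop): stack=[empty] mem=[0,0,0,0]
After op 9 (push 20): stack=[20] mem=[0,0,0,0]
After op 10 (pop): stack=[empty] mem=[0,0,0,0]
After op 11 (push 1): stack=[1] mem=[0,0,0,0]

[1]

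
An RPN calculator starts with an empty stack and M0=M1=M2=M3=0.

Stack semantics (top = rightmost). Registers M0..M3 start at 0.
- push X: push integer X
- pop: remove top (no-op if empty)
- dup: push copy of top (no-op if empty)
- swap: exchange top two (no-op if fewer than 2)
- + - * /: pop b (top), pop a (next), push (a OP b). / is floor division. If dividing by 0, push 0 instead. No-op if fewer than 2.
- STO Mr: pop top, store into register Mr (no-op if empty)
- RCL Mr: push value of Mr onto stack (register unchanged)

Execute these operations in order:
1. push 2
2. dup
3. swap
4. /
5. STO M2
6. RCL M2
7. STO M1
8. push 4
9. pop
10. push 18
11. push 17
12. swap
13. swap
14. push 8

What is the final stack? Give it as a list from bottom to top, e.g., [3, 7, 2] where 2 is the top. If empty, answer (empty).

Answer: [18, 17, 8]

Derivation:
After op 1 (push 2): stack=[2] mem=[0,0,0,0]
After op 2 (dup): stack=[2,2] mem=[0,0,0,0]
After op 3 (swap): stack=[2,2] mem=[0,0,0,0]
After op 4 (/): stack=[1] mem=[0,0,0,0]
After op 5 (STO M2): stack=[empty] mem=[0,0,1,0]
After op 6 (RCL M2): stack=[1] mem=[0,0,1,0]
After op 7 (STO M1): stack=[empty] mem=[0,1,1,0]
After op 8 (push 4): stack=[4] mem=[0,1,1,0]
After op 9 (pop): stack=[empty] mem=[0,1,1,0]
After op 10 (push 18): stack=[18] mem=[0,1,1,0]
After op 11 (push 17): stack=[18,17] mem=[0,1,1,0]
After op 12 (swap): stack=[17,18] mem=[0,1,1,0]
After op 13 (swap): stack=[18,17] mem=[0,1,1,0]
After op 14 (push 8): stack=[18,17,8] mem=[0,1,1,0]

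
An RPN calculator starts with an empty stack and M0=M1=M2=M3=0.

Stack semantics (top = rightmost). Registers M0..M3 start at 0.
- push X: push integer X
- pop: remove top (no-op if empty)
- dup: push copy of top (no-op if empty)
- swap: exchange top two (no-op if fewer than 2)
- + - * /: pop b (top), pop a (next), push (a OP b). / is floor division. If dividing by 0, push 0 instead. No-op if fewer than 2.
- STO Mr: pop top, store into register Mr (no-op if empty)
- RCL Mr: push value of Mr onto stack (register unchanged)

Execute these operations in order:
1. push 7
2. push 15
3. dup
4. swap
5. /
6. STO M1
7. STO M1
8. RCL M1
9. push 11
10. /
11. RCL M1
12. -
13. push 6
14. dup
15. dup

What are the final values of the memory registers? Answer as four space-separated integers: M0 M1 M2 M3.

After op 1 (push 7): stack=[7] mem=[0,0,0,0]
After op 2 (push 15): stack=[7,15] mem=[0,0,0,0]
After op 3 (dup): stack=[7,15,15] mem=[0,0,0,0]
After op 4 (swap): stack=[7,15,15] mem=[0,0,0,0]
After op 5 (/): stack=[7,1] mem=[0,0,0,0]
After op 6 (STO M1): stack=[7] mem=[0,1,0,0]
After op 7 (STO M1): stack=[empty] mem=[0,7,0,0]
After op 8 (RCL M1): stack=[7] mem=[0,7,0,0]
After op 9 (push 11): stack=[7,11] mem=[0,7,0,0]
After op 10 (/): stack=[0] mem=[0,7,0,0]
After op 11 (RCL M1): stack=[0,7] mem=[0,7,0,0]
After op 12 (-): stack=[-7] mem=[0,7,0,0]
After op 13 (push 6): stack=[-7,6] mem=[0,7,0,0]
After op 14 (dup): stack=[-7,6,6] mem=[0,7,0,0]
After op 15 (dup): stack=[-7,6,6,6] mem=[0,7,0,0]

Answer: 0 7 0 0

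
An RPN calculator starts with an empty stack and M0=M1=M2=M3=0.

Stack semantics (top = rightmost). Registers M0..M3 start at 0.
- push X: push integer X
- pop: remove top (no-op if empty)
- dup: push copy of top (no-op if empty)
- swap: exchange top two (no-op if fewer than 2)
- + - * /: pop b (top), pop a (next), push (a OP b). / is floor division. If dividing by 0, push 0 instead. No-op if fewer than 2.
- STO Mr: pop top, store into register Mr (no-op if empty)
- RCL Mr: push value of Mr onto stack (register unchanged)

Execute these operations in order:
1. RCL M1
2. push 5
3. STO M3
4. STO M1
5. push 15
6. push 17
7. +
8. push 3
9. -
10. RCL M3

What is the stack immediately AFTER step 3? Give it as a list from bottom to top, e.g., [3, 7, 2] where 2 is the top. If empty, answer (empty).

After op 1 (RCL M1): stack=[0] mem=[0,0,0,0]
After op 2 (push 5): stack=[0,5] mem=[0,0,0,0]
After op 3 (STO M3): stack=[0] mem=[0,0,0,5]

[0]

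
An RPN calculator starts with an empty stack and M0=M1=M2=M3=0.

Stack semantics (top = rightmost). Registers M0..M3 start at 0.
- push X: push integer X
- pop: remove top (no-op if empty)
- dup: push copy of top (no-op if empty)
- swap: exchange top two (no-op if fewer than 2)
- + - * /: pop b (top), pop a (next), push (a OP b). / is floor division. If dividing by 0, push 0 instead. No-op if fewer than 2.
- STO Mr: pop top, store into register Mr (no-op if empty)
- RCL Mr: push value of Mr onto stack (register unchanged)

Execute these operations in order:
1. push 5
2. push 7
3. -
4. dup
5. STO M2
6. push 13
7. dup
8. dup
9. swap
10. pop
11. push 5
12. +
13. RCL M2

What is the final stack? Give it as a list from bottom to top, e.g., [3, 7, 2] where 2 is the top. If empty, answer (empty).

After op 1 (push 5): stack=[5] mem=[0,0,0,0]
After op 2 (push 7): stack=[5,7] mem=[0,0,0,0]
After op 3 (-): stack=[-2] mem=[0,0,0,0]
After op 4 (dup): stack=[-2,-2] mem=[0,0,0,0]
After op 5 (STO M2): stack=[-2] mem=[0,0,-2,0]
After op 6 (push 13): stack=[-2,13] mem=[0,0,-2,0]
After op 7 (dup): stack=[-2,13,13] mem=[0,0,-2,0]
After op 8 (dup): stack=[-2,13,13,13] mem=[0,0,-2,0]
After op 9 (swap): stack=[-2,13,13,13] mem=[0,0,-2,0]
After op 10 (pop): stack=[-2,13,13] mem=[0,0,-2,0]
After op 11 (push 5): stack=[-2,13,13,5] mem=[0,0,-2,0]
After op 12 (+): stack=[-2,13,18] mem=[0,0,-2,0]
After op 13 (RCL M2): stack=[-2,13,18,-2] mem=[0,0,-2,0]

Answer: [-2, 13, 18, -2]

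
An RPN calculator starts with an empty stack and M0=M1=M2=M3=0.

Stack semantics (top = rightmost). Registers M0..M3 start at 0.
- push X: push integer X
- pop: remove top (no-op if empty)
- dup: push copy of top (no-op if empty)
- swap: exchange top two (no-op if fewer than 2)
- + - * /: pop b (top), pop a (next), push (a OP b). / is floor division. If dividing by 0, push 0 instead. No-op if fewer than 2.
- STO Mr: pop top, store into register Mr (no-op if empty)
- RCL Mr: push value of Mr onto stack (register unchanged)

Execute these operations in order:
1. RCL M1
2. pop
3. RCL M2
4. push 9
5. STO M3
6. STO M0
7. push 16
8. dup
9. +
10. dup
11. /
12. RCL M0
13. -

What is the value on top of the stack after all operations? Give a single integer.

Answer: 1

Derivation:
After op 1 (RCL M1): stack=[0] mem=[0,0,0,0]
After op 2 (pop): stack=[empty] mem=[0,0,0,0]
After op 3 (RCL M2): stack=[0] mem=[0,0,0,0]
After op 4 (push 9): stack=[0,9] mem=[0,0,0,0]
After op 5 (STO M3): stack=[0] mem=[0,0,0,9]
After op 6 (STO M0): stack=[empty] mem=[0,0,0,9]
After op 7 (push 16): stack=[16] mem=[0,0,0,9]
After op 8 (dup): stack=[16,16] mem=[0,0,0,9]
After op 9 (+): stack=[32] mem=[0,0,0,9]
After op 10 (dup): stack=[32,32] mem=[0,0,0,9]
After op 11 (/): stack=[1] mem=[0,0,0,9]
After op 12 (RCL M0): stack=[1,0] mem=[0,0,0,9]
After op 13 (-): stack=[1] mem=[0,0,0,9]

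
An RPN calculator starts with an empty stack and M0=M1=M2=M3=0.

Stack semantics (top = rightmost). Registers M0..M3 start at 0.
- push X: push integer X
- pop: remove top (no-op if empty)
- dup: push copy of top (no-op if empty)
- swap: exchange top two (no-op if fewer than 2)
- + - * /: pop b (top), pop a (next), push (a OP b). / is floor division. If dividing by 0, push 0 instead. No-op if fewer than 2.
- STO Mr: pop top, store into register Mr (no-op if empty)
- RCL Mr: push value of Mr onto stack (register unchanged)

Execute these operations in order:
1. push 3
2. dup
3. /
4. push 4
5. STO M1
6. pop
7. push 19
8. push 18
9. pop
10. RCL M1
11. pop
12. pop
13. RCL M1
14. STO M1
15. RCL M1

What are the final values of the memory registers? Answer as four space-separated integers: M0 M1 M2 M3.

After op 1 (push 3): stack=[3] mem=[0,0,0,0]
After op 2 (dup): stack=[3,3] mem=[0,0,0,0]
After op 3 (/): stack=[1] mem=[0,0,0,0]
After op 4 (push 4): stack=[1,4] mem=[0,0,0,0]
After op 5 (STO M1): stack=[1] mem=[0,4,0,0]
After op 6 (pop): stack=[empty] mem=[0,4,0,0]
After op 7 (push 19): stack=[19] mem=[0,4,0,0]
After op 8 (push 18): stack=[19,18] mem=[0,4,0,0]
After op 9 (pop): stack=[19] mem=[0,4,0,0]
After op 10 (RCL M1): stack=[19,4] mem=[0,4,0,0]
After op 11 (pop): stack=[19] mem=[0,4,0,0]
After op 12 (pop): stack=[empty] mem=[0,4,0,0]
After op 13 (RCL M1): stack=[4] mem=[0,4,0,0]
After op 14 (STO M1): stack=[empty] mem=[0,4,0,0]
After op 15 (RCL M1): stack=[4] mem=[0,4,0,0]

Answer: 0 4 0 0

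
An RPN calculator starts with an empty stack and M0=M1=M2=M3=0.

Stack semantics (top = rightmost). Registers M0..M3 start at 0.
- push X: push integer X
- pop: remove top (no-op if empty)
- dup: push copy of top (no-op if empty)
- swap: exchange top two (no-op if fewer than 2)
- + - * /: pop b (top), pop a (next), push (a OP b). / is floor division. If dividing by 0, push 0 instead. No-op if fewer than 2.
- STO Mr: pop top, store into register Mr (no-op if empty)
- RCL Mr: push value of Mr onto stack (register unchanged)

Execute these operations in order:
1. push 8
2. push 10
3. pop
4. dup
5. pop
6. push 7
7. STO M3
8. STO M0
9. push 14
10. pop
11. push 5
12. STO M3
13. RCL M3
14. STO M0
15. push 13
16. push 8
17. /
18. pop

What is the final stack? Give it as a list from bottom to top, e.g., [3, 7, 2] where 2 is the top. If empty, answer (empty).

Answer: (empty)

Derivation:
After op 1 (push 8): stack=[8] mem=[0,0,0,0]
After op 2 (push 10): stack=[8,10] mem=[0,0,0,0]
After op 3 (pop): stack=[8] mem=[0,0,0,0]
After op 4 (dup): stack=[8,8] mem=[0,0,0,0]
After op 5 (pop): stack=[8] mem=[0,0,0,0]
After op 6 (push 7): stack=[8,7] mem=[0,0,0,0]
After op 7 (STO M3): stack=[8] mem=[0,0,0,7]
After op 8 (STO M0): stack=[empty] mem=[8,0,0,7]
After op 9 (push 14): stack=[14] mem=[8,0,0,7]
After op 10 (pop): stack=[empty] mem=[8,0,0,7]
After op 11 (push 5): stack=[5] mem=[8,0,0,7]
After op 12 (STO M3): stack=[empty] mem=[8,0,0,5]
After op 13 (RCL M3): stack=[5] mem=[8,0,0,5]
After op 14 (STO M0): stack=[empty] mem=[5,0,0,5]
After op 15 (push 13): stack=[13] mem=[5,0,0,5]
After op 16 (push 8): stack=[13,8] mem=[5,0,0,5]
After op 17 (/): stack=[1] mem=[5,0,0,5]
After op 18 (pop): stack=[empty] mem=[5,0,0,5]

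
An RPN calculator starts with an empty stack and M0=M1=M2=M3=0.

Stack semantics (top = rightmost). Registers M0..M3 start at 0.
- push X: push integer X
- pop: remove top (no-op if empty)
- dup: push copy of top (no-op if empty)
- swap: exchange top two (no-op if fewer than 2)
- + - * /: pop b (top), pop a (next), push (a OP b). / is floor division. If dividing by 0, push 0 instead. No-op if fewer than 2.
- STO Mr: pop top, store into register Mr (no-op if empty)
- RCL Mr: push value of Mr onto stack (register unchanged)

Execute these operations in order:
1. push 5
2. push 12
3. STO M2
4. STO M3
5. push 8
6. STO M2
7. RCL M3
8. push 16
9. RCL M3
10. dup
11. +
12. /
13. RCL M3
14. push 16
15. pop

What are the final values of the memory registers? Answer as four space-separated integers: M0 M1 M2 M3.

Answer: 0 0 8 5

Derivation:
After op 1 (push 5): stack=[5] mem=[0,0,0,0]
After op 2 (push 12): stack=[5,12] mem=[0,0,0,0]
After op 3 (STO M2): stack=[5] mem=[0,0,12,0]
After op 4 (STO M3): stack=[empty] mem=[0,0,12,5]
After op 5 (push 8): stack=[8] mem=[0,0,12,5]
After op 6 (STO M2): stack=[empty] mem=[0,0,8,5]
After op 7 (RCL M3): stack=[5] mem=[0,0,8,5]
After op 8 (push 16): stack=[5,16] mem=[0,0,8,5]
After op 9 (RCL M3): stack=[5,16,5] mem=[0,0,8,5]
After op 10 (dup): stack=[5,16,5,5] mem=[0,0,8,5]
After op 11 (+): stack=[5,16,10] mem=[0,0,8,5]
After op 12 (/): stack=[5,1] mem=[0,0,8,5]
After op 13 (RCL M3): stack=[5,1,5] mem=[0,0,8,5]
After op 14 (push 16): stack=[5,1,5,16] mem=[0,0,8,5]
After op 15 (pop): stack=[5,1,5] mem=[0,0,8,5]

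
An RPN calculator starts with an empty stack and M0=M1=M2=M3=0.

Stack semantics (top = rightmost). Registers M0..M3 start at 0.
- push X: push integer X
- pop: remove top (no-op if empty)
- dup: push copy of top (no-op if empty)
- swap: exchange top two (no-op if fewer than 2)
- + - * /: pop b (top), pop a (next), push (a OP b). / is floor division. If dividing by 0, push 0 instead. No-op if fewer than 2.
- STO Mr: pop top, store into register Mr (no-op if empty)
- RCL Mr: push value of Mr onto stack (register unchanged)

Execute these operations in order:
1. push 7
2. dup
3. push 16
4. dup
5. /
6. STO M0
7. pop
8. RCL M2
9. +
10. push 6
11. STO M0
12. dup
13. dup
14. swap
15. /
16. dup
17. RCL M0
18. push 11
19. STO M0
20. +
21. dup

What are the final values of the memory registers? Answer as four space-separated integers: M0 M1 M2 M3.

After op 1 (push 7): stack=[7] mem=[0,0,0,0]
After op 2 (dup): stack=[7,7] mem=[0,0,0,0]
After op 3 (push 16): stack=[7,7,16] mem=[0,0,0,0]
After op 4 (dup): stack=[7,7,16,16] mem=[0,0,0,0]
After op 5 (/): stack=[7,7,1] mem=[0,0,0,0]
After op 6 (STO M0): stack=[7,7] mem=[1,0,0,0]
After op 7 (pop): stack=[7] mem=[1,0,0,0]
After op 8 (RCL M2): stack=[7,0] mem=[1,0,0,0]
After op 9 (+): stack=[7] mem=[1,0,0,0]
After op 10 (push 6): stack=[7,6] mem=[1,0,0,0]
After op 11 (STO M0): stack=[7] mem=[6,0,0,0]
After op 12 (dup): stack=[7,7] mem=[6,0,0,0]
After op 13 (dup): stack=[7,7,7] mem=[6,0,0,0]
After op 14 (swap): stack=[7,7,7] mem=[6,0,0,0]
After op 15 (/): stack=[7,1] mem=[6,0,0,0]
After op 16 (dup): stack=[7,1,1] mem=[6,0,0,0]
After op 17 (RCL M0): stack=[7,1,1,6] mem=[6,0,0,0]
After op 18 (push 11): stack=[7,1,1,6,11] mem=[6,0,0,0]
After op 19 (STO M0): stack=[7,1,1,6] mem=[11,0,0,0]
After op 20 (+): stack=[7,1,7] mem=[11,0,0,0]
After op 21 (dup): stack=[7,1,7,7] mem=[11,0,0,0]

Answer: 11 0 0 0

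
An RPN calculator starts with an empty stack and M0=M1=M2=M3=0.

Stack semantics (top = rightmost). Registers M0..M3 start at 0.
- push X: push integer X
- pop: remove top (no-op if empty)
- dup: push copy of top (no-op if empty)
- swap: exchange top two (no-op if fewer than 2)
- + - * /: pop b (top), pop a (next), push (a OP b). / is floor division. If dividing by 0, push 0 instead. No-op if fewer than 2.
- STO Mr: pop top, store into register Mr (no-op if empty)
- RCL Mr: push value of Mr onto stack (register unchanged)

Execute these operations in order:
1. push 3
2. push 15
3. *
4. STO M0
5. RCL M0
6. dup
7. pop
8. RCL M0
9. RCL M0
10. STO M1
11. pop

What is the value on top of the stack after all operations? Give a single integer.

After op 1 (push 3): stack=[3] mem=[0,0,0,0]
After op 2 (push 15): stack=[3,15] mem=[0,0,0,0]
After op 3 (*): stack=[45] mem=[0,0,0,0]
After op 4 (STO M0): stack=[empty] mem=[45,0,0,0]
After op 5 (RCL M0): stack=[45] mem=[45,0,0,0]
After op 6 (dup): stack=[45,45] mem=[45,0,0,0]
After op 7 (pop): stack=[45] mem=[45,0,0,0]
After op 8 (RCL M0): stack=[45,45] mem=[45,0,0,0]
After op 9 (RCL M0): stack=[45,45,45] mem=[45,0,0,0]
After op 10 (STO M1): stack=[45,45] mem=[45,45,0,0]
After op 11 (pop): stack=[45] mem=[45,45,0,0]

Answer: 45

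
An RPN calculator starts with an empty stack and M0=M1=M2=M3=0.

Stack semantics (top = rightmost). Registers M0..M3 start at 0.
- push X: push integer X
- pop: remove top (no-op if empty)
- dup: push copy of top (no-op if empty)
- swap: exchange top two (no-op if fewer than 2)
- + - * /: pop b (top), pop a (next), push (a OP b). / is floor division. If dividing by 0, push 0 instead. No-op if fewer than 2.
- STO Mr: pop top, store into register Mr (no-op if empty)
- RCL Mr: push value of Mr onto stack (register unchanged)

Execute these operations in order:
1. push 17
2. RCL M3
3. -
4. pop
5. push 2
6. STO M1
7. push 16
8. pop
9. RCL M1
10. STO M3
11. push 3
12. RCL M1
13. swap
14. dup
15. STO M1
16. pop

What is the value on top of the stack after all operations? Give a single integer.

After op 1 (push 17): stack=[17] mem=[0,0,0,0]
After op 2 (RCL M3): stack=[17,0] mem=[0,0,0,0]
After op 3 (-): stack=[17] mem=[0,0,0,0]
After op 4 (pop): stack=[empty] mem=[0,0,0,0]
After op 5 (push 2): stack=[2] mem=[0,0,0,0]
After op 6 (STO M1): stack=[empty] mem=[0,2,0,0]
After op 7 (push 16): stack=[16] mem=[0,2,0,0]
After op 8 (pop): stack=[empty] mem=[0,2,0,0]
After op 9 (RCL M1): stack=[2] mem=[0,2,0,0]
After op 10 (STO M3): stack=[empty] mem=[0,2,0,2]
After op 11 (push 3): stack=[3] mem=[0,2,0,2]
After op 12 (RCL M1): stack=[3,2] mem=[0,2,0,2]
After op 13 (swap): stack=[2,3] mem=[0,2,0,2]
After op 14 (dup): stack=[2,3,3] mem=[0,2,0,2]
After op 15 (STO M1): stack=[2,3] mem=[0,3,0,2]
After op 16 (pop): stack=[2] mem=[0,3,0,2]

Answer: 2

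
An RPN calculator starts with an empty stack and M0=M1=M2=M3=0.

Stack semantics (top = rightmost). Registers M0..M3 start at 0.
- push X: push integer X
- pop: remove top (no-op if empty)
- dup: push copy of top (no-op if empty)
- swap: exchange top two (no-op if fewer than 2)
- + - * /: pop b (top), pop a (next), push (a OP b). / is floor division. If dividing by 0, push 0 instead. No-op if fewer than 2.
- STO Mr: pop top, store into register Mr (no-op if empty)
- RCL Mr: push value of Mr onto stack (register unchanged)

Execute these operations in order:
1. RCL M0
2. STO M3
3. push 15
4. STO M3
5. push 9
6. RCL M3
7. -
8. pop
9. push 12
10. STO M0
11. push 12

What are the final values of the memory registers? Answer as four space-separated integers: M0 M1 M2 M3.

Answer: 12 0 0 15

Derivation:
After op 1 (RCL M0): stack=[0] mem=[0,0,0,0]
After op 2 (STO M3): stack=[empty] mem=[0,0,0,0]
After op 3 (push 15): stack=[15] mem=[0,0,0,0]
After op 4 (STO M3): stack=[empty] mem=[0,0,0,15]
After op 5 (push 9): stack=[9] mem=[0,0,0,15]
After op 6 (RCL M3): stack=[9,15] mem=[0,0,0,15]
After op 7 (-): stack=[-6] mem=[0,0,0,15]
After op 8 (pop): stack=[empty] mem=[0,0,0,15]
After op 9 (push 12): stack=[12] mem=[0,0,0,15]
After op 10 (STO M0): stack=[empty] mem=[12,0,0,15]
After op 11 (push 12): stack=[12] mem=[12,0,0,15]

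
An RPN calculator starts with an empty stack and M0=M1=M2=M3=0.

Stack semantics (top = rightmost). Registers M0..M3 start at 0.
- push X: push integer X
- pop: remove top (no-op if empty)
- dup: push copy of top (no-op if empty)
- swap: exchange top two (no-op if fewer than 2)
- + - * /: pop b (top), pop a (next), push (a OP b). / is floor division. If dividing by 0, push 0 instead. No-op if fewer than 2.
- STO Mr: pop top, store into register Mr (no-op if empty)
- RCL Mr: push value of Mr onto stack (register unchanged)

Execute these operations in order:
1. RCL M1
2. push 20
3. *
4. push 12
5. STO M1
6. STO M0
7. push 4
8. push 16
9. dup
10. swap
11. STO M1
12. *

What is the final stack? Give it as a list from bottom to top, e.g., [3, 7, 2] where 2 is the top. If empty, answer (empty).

Answer: [64]

Derivation:
After op 1 (RCL M1): stack=[0] mem=[0,0,0,0]
After op 2 (push 20): stack=[0,20] mem=[0,0,0,0]
After op 3 (*): stack=[0] mem=[0,0,0,0]
After op 4 (push 12): stack=[0,12] mem=[0,0,0,0]
After op 5 (STO M1): stack=[0] mem=[0,12,0,0]
After op 6 (STO M0): stack=[empty] mem=[0,12,0,0]
After op 7 (push 4): stack=[4] mem=[0,12,0,0]
After op 8 (push 16): stack=[4,16] mem=[0,12,0,0]
After op 9 (dup): stack=[4,16,16] mem=[0,12,0,0]
After op 10 (swap): stack=[4,16,16] mem=[0,12,0,0]
After op 11 (STO M1): stack=[4,16] mem=[0,16,0,0]
After op 12 (*): stack=[64] mem=[0,16,0,0]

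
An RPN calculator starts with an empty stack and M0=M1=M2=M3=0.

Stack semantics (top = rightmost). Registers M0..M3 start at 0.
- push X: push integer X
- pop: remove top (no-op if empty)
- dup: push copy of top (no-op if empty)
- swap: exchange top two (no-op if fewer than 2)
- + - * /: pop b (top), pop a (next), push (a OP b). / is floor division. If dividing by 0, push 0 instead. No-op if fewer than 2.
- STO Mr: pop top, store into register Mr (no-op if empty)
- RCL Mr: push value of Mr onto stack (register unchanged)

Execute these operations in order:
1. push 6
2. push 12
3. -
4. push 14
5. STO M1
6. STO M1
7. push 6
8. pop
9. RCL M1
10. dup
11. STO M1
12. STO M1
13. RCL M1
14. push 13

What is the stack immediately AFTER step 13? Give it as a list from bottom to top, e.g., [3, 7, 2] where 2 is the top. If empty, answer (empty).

After op 1 (push 6): stack=[6] mem=[0,0,0,0]
After op 2 (push 12): stack=[6,12] mem=[0,0,0,0]
After op 3 (-): stack=[-6] mem=[0,0,0,0]
After op 4 (push 14): stack=[-6,14] mem=[0,0,0,0]
After op 5 (STO M1): stack=[-6] mem=[0,14,0,0]
After op 6 (STO M1): stack=[empty] mem=[0,-6,0,0]
After op 7 (push 6): stack=[6] mem=[0,-6,0,0]
After op 8 (pop): stack=[empty] mem=[0,-6,0,0]
After op 9 (RCL M1): stack=[-6] mem=[0,-6,0,0]
After op 10 (dup): stack=[-6,-6] mem=[0,-6,0,0]
After op 11 (STO M1): stack=[-6] mem=[0,-6,0,0]
After op 12 (STO M1): stack=[empty] mem=[0,-6,0,0]
After op 13 (RCL M1): stack=[-6] mem=[0,-6,0,0]

[-6]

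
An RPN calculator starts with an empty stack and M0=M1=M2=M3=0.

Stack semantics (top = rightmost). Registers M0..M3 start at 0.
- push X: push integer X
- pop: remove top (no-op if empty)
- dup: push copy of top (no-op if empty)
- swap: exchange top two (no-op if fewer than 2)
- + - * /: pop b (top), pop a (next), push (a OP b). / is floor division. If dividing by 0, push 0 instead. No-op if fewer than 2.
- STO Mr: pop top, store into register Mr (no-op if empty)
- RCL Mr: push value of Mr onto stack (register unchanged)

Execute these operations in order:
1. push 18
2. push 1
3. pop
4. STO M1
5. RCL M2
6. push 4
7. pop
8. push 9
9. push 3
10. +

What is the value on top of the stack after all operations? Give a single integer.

After op 1 (push 18): stack=[18] mem=[0,0,0,0]
After op 2 (push 1): stack=[18,1] mem=[0,0,0,0]
After op 3 (pop): stack=[18] mem=[0,0,0,0]
After op 4 (STO M1): stack=[empty] mem=[0,18,0,0]
After op 5 (RCL M2): stack=[0] mem=[0,18,0,0]
After op 6 (push 4): stack=[0,4] mem=[0,18,0,0]
After op 7 (pop): stack=[0] mem=[0,18,0,0]
After op 8 (push 9): stack=[0,9] mem=[0,18,0,0]
After op 9 (push 3): stack=[0,9,3] mem=[0,18,0,0]
After op 10 (+): stack=[0,12] mem=[0,18,0,0]

Answer: 12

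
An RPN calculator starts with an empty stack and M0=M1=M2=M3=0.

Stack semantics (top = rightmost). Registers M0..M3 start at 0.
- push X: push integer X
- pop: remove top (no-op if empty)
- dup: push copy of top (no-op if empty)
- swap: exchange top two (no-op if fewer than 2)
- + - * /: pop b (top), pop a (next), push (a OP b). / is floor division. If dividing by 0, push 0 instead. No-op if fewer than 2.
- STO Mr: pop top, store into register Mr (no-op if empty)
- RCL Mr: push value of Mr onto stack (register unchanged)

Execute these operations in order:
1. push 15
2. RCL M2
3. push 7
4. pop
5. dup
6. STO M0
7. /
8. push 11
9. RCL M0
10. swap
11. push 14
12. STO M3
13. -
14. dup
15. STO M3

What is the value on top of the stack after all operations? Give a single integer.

Answer: -11

Derivation:
After op 1 (push 15): stack=[15] mem=[0,0,0,0]
After op 2 (RCL M2): stack=[15,0] mem=[0,0,0,0]
After op 3 (push 7): stack=[15,0,7] mem=[0,0,0,0]
After op 4 (pop): stack=[15,0] mem=[0,0,0,0]
After op 5 (dup): stack=[15,0,0] mem=[0,0,0,0]
After op 6 (STO M0): stack=[15,0] mem=[0,0,0,0]
After op 7 (/): stack=[0] mem=[0,0,0,0]
After op 8 (push 11): stack=[0,11] mem=[0,0,0,0]
After op 9 (RCL M0): stack=[0,11,0] mem=[0,0,0,0]
After op 10 (swap): stack=[0,0,11] mem=[0,0,0,0]
After op 11 (push 14): stack=[0,0,11,14] mem=[0,0,0,0]
After op 12 (STO M3): stack=[0,0,11] mem=[0,0,0,14]
After op 13 (-): stack=[0,-11] mem=[0,0,0,14]
After op 14 (dup): stack=[0,-11,-11] mem=[0,0,0,14]
After op 15 (STO M3): stack=[0,-11] mem=[0,0,0,-11]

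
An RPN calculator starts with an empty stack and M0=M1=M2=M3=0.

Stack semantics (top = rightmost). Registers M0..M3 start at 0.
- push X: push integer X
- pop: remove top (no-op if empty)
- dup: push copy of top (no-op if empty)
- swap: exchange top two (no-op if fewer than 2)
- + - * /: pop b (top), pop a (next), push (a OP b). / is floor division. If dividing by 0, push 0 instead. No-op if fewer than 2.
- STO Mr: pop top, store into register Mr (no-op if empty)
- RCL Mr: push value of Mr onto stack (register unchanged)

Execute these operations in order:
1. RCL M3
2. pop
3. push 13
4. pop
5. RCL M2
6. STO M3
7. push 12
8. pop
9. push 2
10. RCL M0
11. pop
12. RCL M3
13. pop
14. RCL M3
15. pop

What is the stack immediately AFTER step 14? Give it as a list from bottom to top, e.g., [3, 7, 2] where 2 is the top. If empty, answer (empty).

After op 1 (RCL M3): stack=[0] mem=[0,0,0,0]
After op 2 (pop): stack=[empty] mem=[0,0,0,0]
After op 3 (push 13): stack=[13] mem=[0,0,0,0]
After op 4 (pop): stack=[empty] mem=[0,0,0,0]
After op 5 (RCL M2): stack=[0] mem=[0,0,0,0]
After op 6 (STO M3): stack=[empty] mem=[0,0,0,0]
After op 7 (push 12): stack=[12] mem=[0,0,0,0]
After op 8 (pop): stack=[empty] mem=[0,0,0,0]
After op 9 (push 2): stack=[2] mem=[0,0,0,0]
After op 10 (RCL M0): stack=[2,0] mem=[0,0,0,0]
After op 11 (pop): stack=[2] mem=[0,0,0,0]
After op 12 (RCL M3): stack=[2,0] mem=[0,0,0,0]
After op 13 (pop): stack=[2] mem=[0,0,0,0]
After op 14 (RCL M3): stack=[2,0] mem=[0,0,0,0]

[2, 0]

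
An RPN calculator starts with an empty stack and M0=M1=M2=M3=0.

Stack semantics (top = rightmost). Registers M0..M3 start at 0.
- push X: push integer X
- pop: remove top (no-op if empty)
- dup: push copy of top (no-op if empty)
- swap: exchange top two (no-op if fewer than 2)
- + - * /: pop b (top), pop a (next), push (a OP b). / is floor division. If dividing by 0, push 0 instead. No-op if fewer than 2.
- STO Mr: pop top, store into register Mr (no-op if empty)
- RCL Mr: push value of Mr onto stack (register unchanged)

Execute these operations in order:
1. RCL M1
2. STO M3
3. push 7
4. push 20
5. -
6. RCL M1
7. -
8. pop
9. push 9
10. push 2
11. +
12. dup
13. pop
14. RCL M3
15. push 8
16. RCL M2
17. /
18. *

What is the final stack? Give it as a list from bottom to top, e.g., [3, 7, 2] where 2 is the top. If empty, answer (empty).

Answer: [11, 0]

Derivation:
After op 1 (RCL M1): stack=[0] mem=[0,0,0,0]
After op 2 (STO M3): stack=[empty] mem=[0,0,0,0]
After op 3 (push 7): stack=[7] mem=[0,0,0,0]
After op 4 (push 20): stack=[7,20] mem=[0,0,0,0]
After op 5 (-): stack=[-13] mem=[0,0,0,0]
After op 6 (RCL M1): stack=[-13,0] mem=[0,0,0,0]
After op 7 (-): stack=[-13] mem=[0,0,0,0]
After op 8 (pop): stack=[empty] mem=[0,0,0,0]
After op 9 (push 9): stack=[9] mem=[0,0,0,0]
After op 10 (push 2): stack=[9,2] mem=[0,0,0,0]
After op 11 (+): stack=[11] mem=[0,0,0,0]
After op 12 (dup): stack=[11,11] mem=[0,0,0,0]
After op 13 (pop): stack=[11] mem=[0,0,0,0]
After op 14 (RCL M3): stack=[11,0] mem=[0,0,0,0]
After op 15 (push 8): stack=[11,0,8] mem=[0,0,0,0]
After op 16 (RCL M2): stack=[11,0,8,0] mem=[0,0,0,0]
After op 17 (/): stack=[11,0,0] mem=[0,0,0,0]
After op 18 (*): stack=[11,0] mem=[0,0,0,0]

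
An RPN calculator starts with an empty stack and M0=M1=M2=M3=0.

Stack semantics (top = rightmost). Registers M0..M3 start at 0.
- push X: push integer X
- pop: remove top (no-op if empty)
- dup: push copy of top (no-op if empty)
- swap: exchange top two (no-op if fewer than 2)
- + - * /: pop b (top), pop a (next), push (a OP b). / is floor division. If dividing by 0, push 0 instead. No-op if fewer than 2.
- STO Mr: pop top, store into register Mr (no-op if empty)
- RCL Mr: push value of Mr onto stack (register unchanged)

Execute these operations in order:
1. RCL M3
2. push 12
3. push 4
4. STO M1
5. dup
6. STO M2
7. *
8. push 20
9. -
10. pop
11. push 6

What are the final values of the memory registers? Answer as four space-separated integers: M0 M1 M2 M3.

Answer: 0 4 12 0

Derivation:
After op 1 (RCL M3): stack=[0] mem=[0,0,0,0]
After op 2 (push 12): stack=[0,12] mem=[0,0,0,0]
After op 3 (push 4): stack=[0,12,4] mem=[0,0,0,0]
After op 4 (STO M1): stack=[0,12] mem=[0,4,0,0]
After op 5 (dup): stack=[0,12,12] mem=[0,4,0,0]
After op 6 (STO M2): stack=[0,12] mem=[0,4,12,0]
After op 7 (*): stack=[0] mem=[0,4,12,0]
After op 8 (push 20): stack=[0,20] mem=[0,4,12,0]
After op 9 (-): stack=[-20] mem=[0,4,12,0]
After op 10 (pop): stack=[empty] mem=[0,4,12,0]
After op 11 (push 6): stack=[6] mem=[0,4,12,0]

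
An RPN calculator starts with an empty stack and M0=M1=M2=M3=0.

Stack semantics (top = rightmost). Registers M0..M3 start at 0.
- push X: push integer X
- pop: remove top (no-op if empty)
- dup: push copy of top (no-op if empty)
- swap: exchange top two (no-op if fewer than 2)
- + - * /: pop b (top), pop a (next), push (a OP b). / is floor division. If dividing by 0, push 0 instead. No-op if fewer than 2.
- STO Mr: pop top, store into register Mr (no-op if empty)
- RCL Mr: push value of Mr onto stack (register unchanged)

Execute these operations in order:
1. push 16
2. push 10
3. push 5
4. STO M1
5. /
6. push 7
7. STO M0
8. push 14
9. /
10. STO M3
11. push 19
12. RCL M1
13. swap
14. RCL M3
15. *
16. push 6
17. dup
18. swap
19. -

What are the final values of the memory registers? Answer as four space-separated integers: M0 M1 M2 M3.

After op 1 (push 16): stack=[16] mem=[0,0,0,0]
After op 2 (push 10): stack=[16,10] mem=[0,0,0,0]
After op 3 (push 5): stack=[16,10,5] mem=[0,0,0,0]
After op 4 (STO M1): stack=[16,10] mem=[0,5,0,0]
After op 5 (/): stack=[1] mem=[0,5,0,0]
After op 6 (push 7): stack=[1,7] mem=[0,5,0,0]
After op 7 (STO M0): stack=[1] mem=[7,5,0,0]
After op 8 (push 14): stack=[1,14] mem=[7,5,0,0]
After op 9 (/): stack=[0] mem=[7,5,0,0]
After op 10 (STO M3): stack=[empty] mem=[7,5,0,0]
After op 11 (push 19): stack=[19] mem=[7,5,0,0]
After op 12 (RCL M1): stack=[19,5] mem=[7,5,0,0]
After op 13 (swap): stack=[5,19] mem=[7,5,0,0]
After op 14 (RCL M3): stack=[5,19,0] mem=[7,5,0,0]
After op 15 (*): stack=[5,0] mem=[7,5,0,0]
After op 16 (push 6): stack=[5,0,6] mem=[7,5,0,0]
After op 17 (dup): stack=[5,0,6,6] mem=[7,5,0,0]
After op 18 (swap): stack=[5,0,6,6] mem=[7,5,0,0]
After op 19 (-): stack=[5,0,0] mem=[7,5,0,0]

Answer: 7 5 0 0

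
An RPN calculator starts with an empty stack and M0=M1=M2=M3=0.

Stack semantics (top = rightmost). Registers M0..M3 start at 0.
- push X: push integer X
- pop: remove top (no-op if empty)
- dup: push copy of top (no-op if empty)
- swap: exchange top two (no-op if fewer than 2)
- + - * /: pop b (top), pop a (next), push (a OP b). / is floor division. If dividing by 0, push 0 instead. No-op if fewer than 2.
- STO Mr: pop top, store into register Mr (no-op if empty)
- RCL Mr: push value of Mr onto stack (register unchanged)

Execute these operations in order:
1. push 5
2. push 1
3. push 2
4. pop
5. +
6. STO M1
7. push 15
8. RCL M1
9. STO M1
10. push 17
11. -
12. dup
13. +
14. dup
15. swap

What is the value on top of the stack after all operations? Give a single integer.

After op 1 (push 5): stack=[5] mem=[0,0,0,0]
After op 2 (push 1): stack=[5,1] mem=[0,0,0,0]
After op 3 (push 2): stack=[5,1,2] mem=[0,0,0,0]
After op 4 (pop): stack=[5,1] mem=[0,0,0,0]
After op 5 (+): stack=[6] mem=[0,0,0,0]
After op 6 (STO M1): stack=[empty] mem=[0,6,0,0]
After op 7 (push 15): stack=[15] mem=[0,6,0,0]
After op 8 (RCL M1): stack=[15,6] mem=[0,6,0,0]
After op 9 (STO M1): stack=[15] mem=[0,6,0,0]
After op 10 (push 17): stack=[15,17] mem=[0,6,0,0]
After op 11 (-): stack=[-2] mem=[0,6,0,0]
After op 12 (dup): stack=[-2,-2] mem=[0,6,0,0]
After op 13 (+): stack=[-4] mem=[0,6,0,0]
After op 14 (dup): stack=[-4,-4] mem=[0,6,0,0]
After op 15 (swap): stack=[-4,-4] mem=[0,6,0,0]

Answer: -4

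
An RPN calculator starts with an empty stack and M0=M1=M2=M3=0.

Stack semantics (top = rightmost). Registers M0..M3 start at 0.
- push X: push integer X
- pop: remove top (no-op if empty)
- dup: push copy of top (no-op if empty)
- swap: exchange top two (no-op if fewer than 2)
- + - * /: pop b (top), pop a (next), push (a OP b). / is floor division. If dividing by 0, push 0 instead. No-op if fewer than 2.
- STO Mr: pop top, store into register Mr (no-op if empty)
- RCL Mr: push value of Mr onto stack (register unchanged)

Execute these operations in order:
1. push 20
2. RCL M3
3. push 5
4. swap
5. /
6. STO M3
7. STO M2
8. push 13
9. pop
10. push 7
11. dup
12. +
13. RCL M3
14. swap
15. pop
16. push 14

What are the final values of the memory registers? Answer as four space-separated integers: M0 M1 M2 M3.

After op 1 (push 20): stack=[20] mem=[0,0,0,0]
After op 2 (RCL M3): stack=[20,0] mem=[0,0,0,0]
After op 3 (push 5): stack=[20,0,5] mem=[0,0,0,0]
After op 4 (swap): stack=[20,5,0] mem=[0,0,0,0]
After op 5 (/): stack=[20,0] mem=[0,0,0,0]
After op 6 (STO M3): stack=[20] mem=[0,0,0,0]
After op 7 (STO M2): stack=[empty] mem=[0,0,20,0]
After op 8 (push 13): stack=[13] mem=[0,0,20,0]
After op 9 (pop): stack=[empty] mem=[0,0,20,0]
After op 10 (push 7): stack=[7] mem=[0,0,20,0]
After op 11 (dup): stack=[7,7] mem=[0,0,20,0]
After op 12 (+): stack=[14] mem=[0,0,20,0]
After op 13 (RCL M3): stack=[14,0] mem=[0,0,20,0]
After op 14 (swap): stack=[0,14] mem=[0,0,20,0]
After op 15 (pop): stack=[0] mem=[0,0,20,0]
After op 16 (push 14): stack=[0,14] mem=[0,0,20,0]

Answer: 0 0 20 0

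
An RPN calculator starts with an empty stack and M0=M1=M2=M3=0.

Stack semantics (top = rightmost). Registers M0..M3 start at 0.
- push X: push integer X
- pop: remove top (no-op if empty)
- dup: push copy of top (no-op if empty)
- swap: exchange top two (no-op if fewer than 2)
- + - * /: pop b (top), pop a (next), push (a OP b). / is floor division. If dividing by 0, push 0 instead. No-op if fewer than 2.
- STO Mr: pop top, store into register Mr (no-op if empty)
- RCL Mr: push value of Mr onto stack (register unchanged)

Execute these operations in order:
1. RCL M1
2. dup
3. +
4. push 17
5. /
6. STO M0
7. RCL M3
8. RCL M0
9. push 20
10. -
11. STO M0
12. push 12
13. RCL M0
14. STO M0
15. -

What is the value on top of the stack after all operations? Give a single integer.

After op 1 (RCL M1): stack=[0] mem=[0,0,0,0]
After op 2 (dup): stack=[0,0] mem=[0,0,0,0]
After op 3 (+): stack=[0] mem=[0,0,0,0]
After op 4 (push 17): stack=[0,17] mem=[0,0,0,0]
After op 5 (/): stack=[0] mem=[0,0,0,0]
After op 6 (STO M0): stack=[empty] mem=[0,0,0,0]
After op 7 (RCL M3): stack=[0] mem=[0,0,0,0]
After op 8 (RCL M0): stack=[0,0] mem=[0,0,0,0]
After op 9 (push 20): stack=[0,0,20] mem=[0,0,0,0]
After op 10 (-): stack=[0,-20] mem=[0,0,0,0]
After op 11 (STO M0): stack=[0] mem=[-20,0,0,0]
After op 12 (push 12): stack=[0,12] mem=[-20,0,0,0]
After op 13 (RCL M0): stack=[0,12,-20] mem=[-20,0,0,0]
After op 14 (STO M0): stack=[0,12] mem=[-20,0,0,0]
After op 15 (-): stack=[-12] mem=[-20,0,0,0]

Answer: -12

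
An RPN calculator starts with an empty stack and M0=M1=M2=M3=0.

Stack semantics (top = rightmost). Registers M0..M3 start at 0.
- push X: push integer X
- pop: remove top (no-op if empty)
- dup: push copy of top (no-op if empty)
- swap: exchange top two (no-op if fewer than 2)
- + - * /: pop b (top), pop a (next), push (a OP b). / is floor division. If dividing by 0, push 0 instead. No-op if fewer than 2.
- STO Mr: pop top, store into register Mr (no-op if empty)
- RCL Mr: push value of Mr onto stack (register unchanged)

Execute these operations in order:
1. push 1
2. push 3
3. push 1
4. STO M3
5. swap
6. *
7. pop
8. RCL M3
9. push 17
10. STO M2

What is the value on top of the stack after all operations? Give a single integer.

After op 1 (push 1): stack=[1] mem=[0,0,0,0]
After op 2 (push 3): stack=[1,3] mem=[0,0,0,0]
After op 3 (push 1): stack=[1,3,1] mem=[0,0,0,0]
After op 4 (STO M3): stack=[1,3] mem=[0,0,0,1]
After op 5 (swap): stack=[3,1] mem=[0,0,0,1]
After op 6 (*): stack=[3] mem=[0,0,0,1]
After op 7 (pop): stack=[empty] mem=[0,0,0,1]
After op 8 (RCL M3): stack=[1] mem=[0,0,0,1]
After op 9 (push 17): stack=[1,17] mem=[0,0,0,1]
After op 10 (STO M2): stack=[1] mem=[0,0,17,1]

Answer: 1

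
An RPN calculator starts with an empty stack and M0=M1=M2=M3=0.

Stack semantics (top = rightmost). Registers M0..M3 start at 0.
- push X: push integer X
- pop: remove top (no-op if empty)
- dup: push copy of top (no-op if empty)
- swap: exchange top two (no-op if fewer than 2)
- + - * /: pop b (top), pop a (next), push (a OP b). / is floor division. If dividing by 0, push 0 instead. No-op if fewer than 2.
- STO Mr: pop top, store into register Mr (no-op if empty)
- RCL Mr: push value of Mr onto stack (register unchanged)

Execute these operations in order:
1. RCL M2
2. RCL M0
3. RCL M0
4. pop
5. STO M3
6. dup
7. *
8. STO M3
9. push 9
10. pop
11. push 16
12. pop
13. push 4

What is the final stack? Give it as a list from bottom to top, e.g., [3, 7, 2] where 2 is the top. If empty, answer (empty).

After op 1 (RCL M2): stack=[0] mem=[0,0,0,0]
After op 2 (RCL M0): stack=[0,0] mem=[0,0,0,0]
After op 3 (RCL M0): stack=[0,0,0] mem=[0,0,0,0]
After op 4 (pop): stack=[0,0] mem=[0,0,0,0]
After op 5 (STO M3): stack=[0] mem=[0,0,0,0]
After op 6 (dup): stack=[0,0] mem=[0,0,0,0]
After op 7 (*): stack=[0] mem=[0,0,0,0]
After op 8 (STO M3): stack=[empty] mem=[0,0,0,0]
After op 9 (push 9): stack=[9] mem=[0,0,0,0]
After op 10 (pop): stack=[empty] mem=[0,0,0,0]
After op 11 (push 16): stack=[16] mem=[0,0,0,0]
After op 12 (pop): stack=[empty] mem=[0,0,0,0]
After op 13 (push 4): stack=[4] mem=[0,0,0,0]

Answer: [4]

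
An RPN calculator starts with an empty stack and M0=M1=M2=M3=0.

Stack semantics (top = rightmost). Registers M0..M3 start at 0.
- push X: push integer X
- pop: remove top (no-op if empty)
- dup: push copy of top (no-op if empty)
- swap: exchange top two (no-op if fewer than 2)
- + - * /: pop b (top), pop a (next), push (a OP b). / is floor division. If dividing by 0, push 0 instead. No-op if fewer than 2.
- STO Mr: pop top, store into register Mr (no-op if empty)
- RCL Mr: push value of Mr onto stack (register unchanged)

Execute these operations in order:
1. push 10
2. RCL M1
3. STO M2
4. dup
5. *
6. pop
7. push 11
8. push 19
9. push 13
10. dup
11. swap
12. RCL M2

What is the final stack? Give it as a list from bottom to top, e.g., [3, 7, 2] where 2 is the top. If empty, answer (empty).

After op 1 (push 10): stack=[10] mem=[0,0,0,0]
After op 2 (RCL M1): stack=[10,0] mem=[0,0,0,0]
After op 3 (STO M2): stack=[10] mem=[0,0,0,0]
After op 4 (dup): stack=[10,10] mem=[0,0,0,0]
After op 5 (*): stack=[100] mem=[0,0,0,0]
After op 6 (pop): stack=[empty] mem=[0,0,0,0]
After op 7 (push 11): stack=[11] mem=[0,0,0,0]
After op 8 (push 19): stack=[11,19] mem=[0,0,0,0]
After op 9 (push 13): stack=[11,19,13] mem=[0,0,0,0]
After op 10 (dup): stack=[11,19,13,13] mem=[0,0,0,0]
After op 11 (swap): stack=[11,19,13,13] mem=[0,0,0,0]
After op 12 (RCL M2): stack=[11,19,13,13,0] mem=[0,0,0,0]

Answer: [11, 19, 13, 13, 0]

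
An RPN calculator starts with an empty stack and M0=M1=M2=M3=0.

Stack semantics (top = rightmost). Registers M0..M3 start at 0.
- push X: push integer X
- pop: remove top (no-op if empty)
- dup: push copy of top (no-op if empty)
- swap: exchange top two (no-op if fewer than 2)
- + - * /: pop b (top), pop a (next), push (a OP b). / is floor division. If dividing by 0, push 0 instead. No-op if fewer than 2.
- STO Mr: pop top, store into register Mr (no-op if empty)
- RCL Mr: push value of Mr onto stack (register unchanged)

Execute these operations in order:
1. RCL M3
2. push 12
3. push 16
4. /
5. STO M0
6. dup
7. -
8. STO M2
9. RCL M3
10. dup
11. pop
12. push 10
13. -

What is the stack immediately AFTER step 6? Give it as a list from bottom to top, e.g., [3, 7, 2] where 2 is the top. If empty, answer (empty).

After op 1 (RCL M3): stack=[0] mem=[0,0,0,0]
After op 2 (push 12): stack=[0,12] mem=[0,0,0,0]
After op 3 (push 16): stack=[0,12,16] mem=[0,0,0,0]
After op 4 (/): stack=[0,0] mem=[0,0,0,0]
After op 5 (STO M0): stack=[0] mem=[0,0,0,0]
After op 6 (dup): stack=[0,0] mem=[0,0,0,0]

[0, 0]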